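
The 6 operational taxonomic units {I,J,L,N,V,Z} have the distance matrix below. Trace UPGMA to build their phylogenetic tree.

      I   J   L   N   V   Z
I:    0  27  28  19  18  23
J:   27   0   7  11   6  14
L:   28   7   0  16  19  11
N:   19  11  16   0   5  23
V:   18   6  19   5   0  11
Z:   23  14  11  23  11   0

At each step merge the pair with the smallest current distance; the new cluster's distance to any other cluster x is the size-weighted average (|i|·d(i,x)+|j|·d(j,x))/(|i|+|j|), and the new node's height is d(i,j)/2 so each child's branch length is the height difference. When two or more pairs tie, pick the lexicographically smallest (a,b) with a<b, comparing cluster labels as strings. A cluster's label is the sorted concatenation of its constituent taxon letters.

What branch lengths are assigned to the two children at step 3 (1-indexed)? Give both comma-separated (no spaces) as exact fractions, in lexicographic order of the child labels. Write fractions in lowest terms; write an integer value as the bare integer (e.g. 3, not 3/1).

step 1: merge (N,V) at d=5; branch lengths N→5/2, V→5/2; new cluster NV
  updated: d(I,NV)=37/2, d(J,NV)=17/2, d(L,NV)=35/2, d(NV,Z)=17
step 2: merge (J,L) at d=7; branch lengths J→7/2, L→7/2; new cluster JL
  updated: d(I,JL)=55/2, d(JL,NV)=13, d(JL,Z)=25/2
step 3: merge (JL,Z) at d=25/2; branch lengths JL→11/4, Z→25/4; new cluster JLZ
  updated: d(I,JLZ)=26, d(JLZ,NV)=43/3
step 4: merge (JLZ,NV) at d=43/3; branch lengths JLZ→11/12, NV→14/3; new cluster JLNVZ
  updated: d(I,JLNVZ)=23
step 5: merge (I,JLNVZ) at d=23; branch lengths I→23/2, JLNVZ→13/3; new cluster IJLNVZ
final tree: (I:23/2,(((J:7/2,L:7/2):11/4,Z:25/4):11/12,(N:5/2,V:5/2):14/3):13/3)
total length: 509/12

11/4,25/4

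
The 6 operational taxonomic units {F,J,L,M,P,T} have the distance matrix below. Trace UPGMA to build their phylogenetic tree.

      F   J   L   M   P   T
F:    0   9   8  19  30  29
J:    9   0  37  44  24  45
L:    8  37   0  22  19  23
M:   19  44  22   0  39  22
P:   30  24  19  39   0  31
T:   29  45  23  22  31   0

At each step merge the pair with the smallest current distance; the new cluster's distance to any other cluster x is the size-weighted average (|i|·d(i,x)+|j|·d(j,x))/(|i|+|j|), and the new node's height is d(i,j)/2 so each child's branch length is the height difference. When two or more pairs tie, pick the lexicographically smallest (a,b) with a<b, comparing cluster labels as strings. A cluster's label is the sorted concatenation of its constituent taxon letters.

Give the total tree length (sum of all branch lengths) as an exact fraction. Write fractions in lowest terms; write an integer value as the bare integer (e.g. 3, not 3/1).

211/3

step 1: merge (F,L) at d=8; branch lengths F→4, L→4; new cluster FL
  updated: d(FL,J)=23, d(FL,M)=41/2, d(FL,P)=49/2, d(FL,T)=26
step 2: merge (FL,M) at d=41/2; branch lengths FL→25/4, M→41/4; new cluster FLM
  updated: d(FLM,J)=30, d(FLM,P)=88/3, d(FLM,T)=74/3
step 3: merge (J,P) at d=24; branch lengths J→12, P→12; new cluster JP
  updated: d(FLM,JP)=89/3, d(JP,T)=38
step 4: merge (FLM,T) at d=74/3; branch lengths FLM→25/12, T→37/3; new cluster FLMT
  updated: d(FLMT,JP)=127/4
step 5: merge (FLMT,JP) at d=127/4; branch lengths FLMT→85/24, JP→31/8; new cluster FJLMPT
final tree: ((((F:4,L:4):25/4,M:41/4):25/12,T:37/3):85/24,(J:12,P:12):31/8)
total length: 211/3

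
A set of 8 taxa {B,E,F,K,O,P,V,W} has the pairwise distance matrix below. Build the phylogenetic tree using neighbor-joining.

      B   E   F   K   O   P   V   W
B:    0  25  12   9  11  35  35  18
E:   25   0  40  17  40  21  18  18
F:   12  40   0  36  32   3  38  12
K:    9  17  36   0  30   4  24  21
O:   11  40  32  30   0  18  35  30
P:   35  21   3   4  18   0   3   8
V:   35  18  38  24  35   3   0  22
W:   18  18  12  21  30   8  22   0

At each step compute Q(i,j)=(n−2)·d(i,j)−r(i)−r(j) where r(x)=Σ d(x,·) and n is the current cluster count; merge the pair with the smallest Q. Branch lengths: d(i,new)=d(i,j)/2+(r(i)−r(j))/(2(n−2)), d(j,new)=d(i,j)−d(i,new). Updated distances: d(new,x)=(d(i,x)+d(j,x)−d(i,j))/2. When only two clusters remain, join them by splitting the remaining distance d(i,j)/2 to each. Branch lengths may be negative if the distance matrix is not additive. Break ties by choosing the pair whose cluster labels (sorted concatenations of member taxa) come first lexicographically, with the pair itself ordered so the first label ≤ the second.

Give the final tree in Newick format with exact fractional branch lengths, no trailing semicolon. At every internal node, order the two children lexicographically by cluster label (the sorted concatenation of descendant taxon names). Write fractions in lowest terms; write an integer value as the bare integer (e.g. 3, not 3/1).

step 1: merge (B,O) at d=11, Q=-275; branch lengths B→5/4, O→39/4; new cluster BO
  updated: d(BO,E)=27, d(BO,F)=33/2, d(BO,K)=14, d(BO,P)=21, d(BO,V)=59/2, d(BO,W)=37/2
step 2: merge (F,P) at d=3, Q=-381/2; branch lengths F→201/20, P→-141/20; new cluster FP
  updated: d(BO,FP)=69/4, d(E,FP)=29, d(FP,K)=37/2, d(FP,V)=19, d(FP,W)=17/2
step 3: merge (E,V) at d=18, Q=-299/2; branch lengths E→137/16, V→151/16; new cluster EV
  updated: d(BO,EV)=77/4, d(EV,FP)=15, d(EV,K)=23/2, d(EV,W)=11
step 4: merge (FP,W) at d=17/2, Q=-371/4; branch lengths FP→103/24, W→101/24; new cluster FPW
  updated: d(BO,FPW)=109/8, d(EV,FPW)=35/4, d(FPW,K)=31/2
step 5: merge (BO,K) at d=14, Q=-479/8; branch lengths BO→271/32, K→177/32; new cluster BKO
  updated: d(BKO,EV)=67/8, d(BKO,FPW)=121/16
step 6: merge (BKO,EV) at d=67/8, Q=-395/16; branch lengths BKO→115/32, EV→153/32; new cluster BEKOV
  updated: d(BEKOV,FPW)=127/32
step 7: merge (BEKOV,FPW) at d=127/32; branch lengths BEKOV→127/64, FPW→127/64; new cluster BEFKOPVW
final tree: ((((B:5/4,O:39/4):271/32,K:177/32):115/32,(E:137/16,V:151/16):153/32):127/64,((F:201/20,P:-141/20):103/24,W:101/24):127/64)
total length: 2139/32

((((B:5/4,O:39/4):271/32,K:177/32):115/32,(E:137/16,V:151/16):153/32):127/64,((F:201/20,P:-141/20):103/24,W:101/24):127/64)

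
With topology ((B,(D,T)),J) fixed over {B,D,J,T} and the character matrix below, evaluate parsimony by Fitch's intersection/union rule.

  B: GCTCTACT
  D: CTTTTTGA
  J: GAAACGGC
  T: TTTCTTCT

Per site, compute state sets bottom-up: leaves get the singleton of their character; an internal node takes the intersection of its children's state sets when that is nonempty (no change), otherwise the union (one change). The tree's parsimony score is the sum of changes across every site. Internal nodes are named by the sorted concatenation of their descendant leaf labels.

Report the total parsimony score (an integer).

14

[col 0] DT: children D:{C}, T:{T} ∪→ {C,T}; cost 1
[col 0] BDT: children B:{G}, DT:{C,T} ∪→ {C,G,T}; cost 1
[col 0] BDJT: children BDT:{C,G,T}, J:{G} ∩→ {G}; cost 0
[col 1] DT: children D:{T}, T:{T} ∩→ {T}; cost 0
[col 1] BDT: children B:{C}, DT:{T} ∪→ {C,T}; cost 1
[col 1] BDJT: children BDT:{C,T}, J:{A} ∪→ {A,C,T}; cost 1
[col 2] DT: children D:{T}, T:{T} ∩→ {T}; cost 0
[col 2] BDT: children B:{T}, DT:{T} ∩→ {T}; cost 0
[col 2] BDJT: children BDT:{T}, J:{A} ∪→ {A,T}; cost 1
[col 3] DT: children D:{T}, T:{C} ∪→ {C,T}; cost 1
[col 3] BDT: children B:{C}, DT:{C,T} ∩→ {C}; cost 0
[col 3] BDJT: children BDT:{C}, J:{A} ∪→ {A,C}; cost 1
[col 4] DT: children D:{T}, T:{T} ∩→ {T}; cost 0
[col 4] BDT: children B:{T}, DT:{T} ∩→ {T}; cost 0
[col 4] BDJT: children BDT:{T}, J:{C} ∪→ {C,T}; cost 1
[col 5] DT: children D:{T}, T:{T} ∩→ {T}; cost 0
[col 5] BDT: children B:{A}, DT:{T} ∪→ {A,T}; cost 1
[col 5] BDJT: children BDT:{A,T}, J:{G} ∪→ {A,G,T}; cost 1
[col 6] DT: children D:{G}, T:{C} ∪→ {C,G}; cost 1
[col 6] BDT: children B:{C}, DT:{C,G} ∩→ {C}; cost 0
[col 6] BDJT: children BDT:{C}, J:{G} ∪→ {C,G}; cost 1
[col 7] DT: children D:{A}, T:{T} ∪→ {A,T}; cost 1
[col 7] BDT: children B:{T}, DT:{A,T} ∩→ {T}; cost 0
[col 7] BDJT: children BDT:{T}, J:{C} ∪→ {C,T}; cost 1
per-site changes: [2, 2, 1, 2, 1, 2, 2, 2]; total = 14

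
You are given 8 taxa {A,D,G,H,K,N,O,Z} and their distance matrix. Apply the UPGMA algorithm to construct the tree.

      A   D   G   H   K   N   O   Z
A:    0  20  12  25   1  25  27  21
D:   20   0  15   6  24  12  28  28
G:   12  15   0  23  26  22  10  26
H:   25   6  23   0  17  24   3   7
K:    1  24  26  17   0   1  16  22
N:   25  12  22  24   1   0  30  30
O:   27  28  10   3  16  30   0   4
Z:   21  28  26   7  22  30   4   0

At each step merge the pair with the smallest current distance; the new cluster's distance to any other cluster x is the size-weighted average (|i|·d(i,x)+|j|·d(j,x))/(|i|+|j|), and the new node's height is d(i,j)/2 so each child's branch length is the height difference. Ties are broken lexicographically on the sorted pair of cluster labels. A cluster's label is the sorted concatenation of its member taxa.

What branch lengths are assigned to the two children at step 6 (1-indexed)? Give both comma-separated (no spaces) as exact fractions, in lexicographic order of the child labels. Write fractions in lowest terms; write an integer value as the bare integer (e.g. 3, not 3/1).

5/8,75/8

step 1: merge (A,K) at d=1; branch lengths A→1/2, K→1/2; new cluster AK
  updated: d(AK,D)=22, d(AK,G)=19, d(AK,H)=21, d(AK,N)=13, d(AK,O)=43/2, d(AK,Z)=43/2
step 2: merge (H,O) at d=3; branch lengths H→3/2, O→3/2; new cluster HO
  updated: d(AK,HO)=85/4, d(D,HO)=17, d(G,HO)=33/2, d(HO,N)=27, d(HO,Z)=11/2
step 3: merge (HO,Z) at d=11/2; branch lengths HO→5/4, Z→11/4; new cluster HOZ
  updated: d(AK,HOZ)=64/3, d(D,HOZ)=62/3, d(G,HOZ)=59/3, d(HOZ,N)=28
step 4: merge (D,N) at d=12; branch lengths D→6, N→6; new cluster DN
  updated: d(AK,DN)=35/2, d(DN,G)=37/2, d(DN,HOZ)=73/3
step 5: merge (AK,DN) at d=35/2; branch lengths AK→33/4, DN→11/4; new cluster ADKN
  updated: d(ADKN,G)=75/4, d(ADKN,HOZ)=137/6
step 6: merge (ADKN,G) at d=75/4; branch lengths ADKN→5/8, G→75/8; new cluster ADGKN
  updated: d(ADGKN,HOZ)=111/5
step 7: merge (ADGKN,HOZ) at d=111/5; branch lengths ADGKN→69/40, HOZ→167/20; new cluster ADGHKNOZ
final tree: ((((A:1/2,K:1/2):33/4,(D:6,N:6):11/4):5/8,G:75/8):69/40,((H:3/2,O:3/2):5/4,Z:11/4):167/20)
total length: 2043/40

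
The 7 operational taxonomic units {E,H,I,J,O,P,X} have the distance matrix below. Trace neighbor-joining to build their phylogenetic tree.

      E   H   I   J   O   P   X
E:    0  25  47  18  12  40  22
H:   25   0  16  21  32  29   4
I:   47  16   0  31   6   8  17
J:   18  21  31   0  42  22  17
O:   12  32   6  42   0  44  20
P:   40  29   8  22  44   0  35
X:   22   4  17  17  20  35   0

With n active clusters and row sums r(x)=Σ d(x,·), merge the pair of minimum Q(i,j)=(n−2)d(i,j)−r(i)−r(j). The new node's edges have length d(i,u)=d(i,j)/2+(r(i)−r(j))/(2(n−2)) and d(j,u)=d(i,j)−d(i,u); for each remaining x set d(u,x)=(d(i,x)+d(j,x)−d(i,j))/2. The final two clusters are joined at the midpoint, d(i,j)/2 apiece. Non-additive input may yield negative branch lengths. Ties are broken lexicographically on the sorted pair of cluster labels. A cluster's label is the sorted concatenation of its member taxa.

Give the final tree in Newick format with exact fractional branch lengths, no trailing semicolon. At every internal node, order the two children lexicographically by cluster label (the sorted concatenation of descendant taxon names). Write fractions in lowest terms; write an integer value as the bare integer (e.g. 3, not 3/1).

((((E:75/16,O:117/16):93/8,(H:10/3,X:2/3):41/8):5/4,(I:-13/10,P:93/10):93/8):87/16,J:87/16)

iteration 1: select I,P (d=8, Q=-263); attach at lengths (-13/10, 93/10); label the merged cluster IP
  updated: d(E,IP)=79/2, d(H,IP)=37/2, d(IP,J)=45/2, d(IP,O)=21, d(IP,X)=22
iteration 2: select E,O (d=12, Q=-391/2); attach at lengths (75/16, 117/16); label the merged cluster EO
  updated: d(EO,H)=45/2, d(EO,IP)=97/4, d(EO,J)=24, d(EO,X)=15
iteration 3: select H,X (d=4, Q=-112); attach at lengths (10/3, 2/3); label the merged cluster HX
  updated: d(EO,HX)=67/4, d(HX,IP)=73/4, d(HX,J)=17
iteration 4: select EO,HX (d=67/4, Q=-167/2); attach at lengths (93/8, 41/8); label the merged cluster EHOX
  updated: d(EHOX,IP)=103/8, d(EHOX,J)=97/8
iteration 5: select EHOX,IP (d=103/8, Q=-95/2); attach at lengths (5/4, 93/8); label the merged cluster EHIOPX
  updated: d(EHIOPX,J)=87/8
iteration 6: select EHIOPX,J (d=87/8); attach at lengths (87/16, 87/16); label the merged cluster EHIJOPX
final tree: ((((E:75/16,O:117/16):93/8,(H:10/3,X:2/3):41/8):5/4,(I:-13/10,P:93/10):93/8):87/16,J:87/16)
total length: 129/2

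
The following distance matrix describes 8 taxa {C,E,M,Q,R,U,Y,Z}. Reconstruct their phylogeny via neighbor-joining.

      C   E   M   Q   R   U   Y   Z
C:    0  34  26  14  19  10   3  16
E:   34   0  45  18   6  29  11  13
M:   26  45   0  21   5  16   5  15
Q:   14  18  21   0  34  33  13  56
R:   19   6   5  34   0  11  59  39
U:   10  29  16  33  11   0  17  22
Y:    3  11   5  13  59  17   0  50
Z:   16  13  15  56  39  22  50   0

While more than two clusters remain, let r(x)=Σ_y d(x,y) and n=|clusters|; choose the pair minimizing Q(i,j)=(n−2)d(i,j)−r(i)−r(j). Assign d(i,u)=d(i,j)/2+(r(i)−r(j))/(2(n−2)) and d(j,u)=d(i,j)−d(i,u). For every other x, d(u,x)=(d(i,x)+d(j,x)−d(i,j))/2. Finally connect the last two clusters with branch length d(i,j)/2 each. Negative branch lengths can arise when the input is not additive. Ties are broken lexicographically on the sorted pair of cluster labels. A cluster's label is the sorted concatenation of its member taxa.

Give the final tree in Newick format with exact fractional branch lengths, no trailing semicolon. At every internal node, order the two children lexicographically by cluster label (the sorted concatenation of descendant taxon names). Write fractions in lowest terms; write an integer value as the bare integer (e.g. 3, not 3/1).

((((C:-9/8,(Q:21/2,Y:5/2):25/8):69/8,U:37/8):17/8,(E:19/12,R:53/12):83/8):37/16,(M:23/6,Z:67/6):37/16)

1. join E+R (d=6, Q=-293) ⇒ ER; edges |E|=19/12, |R|=53/12
  updated: d(C,ER)=47/2, d(ER,M)=22, d(ER,Q)=23, d(ER,U)=17, d(ER,Y)=32, d(ER,Z)=23
2. join Q+Y (d=13, Q=-215) ⇒ QY; edges |Q|=21/2, |Y|=5/2
  updated: d(C,QY)=2, d(ER,QY)=21, d(M,QY)=13/2, d(QY,U)=37/2, d(QY,Z)=93/2
3. join C+QY (d=2, Q=-164) ⇒ CQY; edges |C|=-9/8, |QY|=25/8
  updated: d(CQY,ER)=85/4, d(CQY,M)=61/4, d(CQY,U)=53/4, d(CQY,Z)=121/4
4. join M+Z (d=15, Q=-227/2) ⇒ MZ; edges |M|=23/6, |Z|=67/6
  updated: d(CQY,MZ)=61/4, d(ER,MZ)=15, d(MZ,U)=23/2
5. join CQY+U (d=53/4, Q=-65) ⇒ CQUY; edges |CQY|=69/8, |U|=37/8
  updated: d(CQUY,ER)=25/2, d(CQUY,MZ)=27/4
6. join CQUY+ER (d=25/2, Q=-137/4) ⇒ CEQRUY; edges |CQUY|=17/8, |ER|=83/8
  updated: d(CEQRUY,MZ)=37/8
7. join CEQRUY+MZ (d=37/8) ⇒ CEMQRUYZ; edges |CEQRUY|=37/16, |MZ|=37/16
final tree: ((((C:-9/8,(Q:21/2,Y:5/2):25/8):69/8,U:37/8):17/8,(E:19/12,R:53/12):83/8):37/16,(M:23/6,Z:67/6):37/16)
total length: 531/8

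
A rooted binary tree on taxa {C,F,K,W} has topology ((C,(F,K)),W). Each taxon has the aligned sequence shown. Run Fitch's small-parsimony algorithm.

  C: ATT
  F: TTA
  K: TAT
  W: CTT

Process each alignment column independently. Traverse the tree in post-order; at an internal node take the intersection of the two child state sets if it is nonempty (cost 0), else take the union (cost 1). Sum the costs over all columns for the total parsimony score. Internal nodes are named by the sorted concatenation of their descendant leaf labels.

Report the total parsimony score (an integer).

4

FK@0: {T} ∩ {T} = {T} (intersection, +0)
CFK@0: {A} ∪ {T} = {A,T} (union, +1)
CFKW@0: {A,T} ∪ {C} = {A,C,T} (union, +1)
FK@1: {T} ∪ {A} = {A,T} (union, +1)
CFK@1: {T} ∩ {A,T} = {T} (intersection, +0)
CFKW@1: {T} ∩ {T} = {T} (intersection, +0)
FK@2: {A} ∪ {T} = {A,T} (union, +1)
CFK@2: {T} ∩ {A,T} = {T} (intersection, +0)
CFKW@2: {T} ∩ {T} = {T} (intersection, +0)
per-site changes: [2, 1, 1]; total = 4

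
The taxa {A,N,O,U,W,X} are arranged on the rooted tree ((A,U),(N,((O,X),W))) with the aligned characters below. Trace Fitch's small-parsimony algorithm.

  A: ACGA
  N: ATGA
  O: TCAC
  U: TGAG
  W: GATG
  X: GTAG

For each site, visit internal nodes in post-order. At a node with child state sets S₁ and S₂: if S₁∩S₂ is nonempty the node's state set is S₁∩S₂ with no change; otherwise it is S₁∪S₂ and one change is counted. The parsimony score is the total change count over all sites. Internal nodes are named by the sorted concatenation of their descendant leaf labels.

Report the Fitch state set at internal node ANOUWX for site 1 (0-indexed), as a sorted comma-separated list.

C,G,T

site 0, node AU: A={A} ∪ U={T} → {A,T} (+1)
site 0, node OX: O={T} ∪ X={G} → {G,T} (+1)
site 0, node OWX: OX={G,T} ∩ W={G} → {G} (+0)
site 0, node NOWX: N={A} ∪ OWX={G} → {A,G} (+1)
site 0, node ANOUWX: AU={A,T} ∩ NOWX={A,G} → {A} (+0)
site 1, node AU: A={C} ∪ U={G} → {C,G} (+1)
site 1, node OX: O={C} ∪ X={T} → {C,T} (+1)
site 1, node OWX: OX={C,T} ∪ W={A} → {A,C,T} (+1)
site 1, node NOWX: N={T} ∩ OWX={A,C,T} → {T} (+0)
site 1, node ANOUWX: AU={C,G} ∪ NOWX={T} → {C,G,T} (+1)
site 2, node AU: A={G} ∪ U={A} → {A,G} (+1)
site 2, node OX: O={A} ∩ X={A} → {A} (+0)
site 2, node OWX: OX={A} ∪ W={T} → {A,T} (+1)
site 2, node NOWX: N={G} ∪ OWX={A,T} → {A,G,T} (+1)
site 2, node ANOUWX: AU={A,G} ∩ NOWX={A,G,T} → {A,G} (+0)
site 3, node AU: A={A} ∪ U={G} → {A,G} (+1)
site 3, node OX: O={C} ∪ X={G} → {C,G} (+1)
site 3, node OWX: OX={C,G} ∩ W={G} → {G} (+0)
site 3, node NOWX: N={A} ∪ OWX={G} → {A,G} (+1)
site 3, node ANOUWX: AU={A,G} ∩ NOWX={A,G} → {A,G} (+0)
per-site changes: [3, 4, 3, 3]; total = 13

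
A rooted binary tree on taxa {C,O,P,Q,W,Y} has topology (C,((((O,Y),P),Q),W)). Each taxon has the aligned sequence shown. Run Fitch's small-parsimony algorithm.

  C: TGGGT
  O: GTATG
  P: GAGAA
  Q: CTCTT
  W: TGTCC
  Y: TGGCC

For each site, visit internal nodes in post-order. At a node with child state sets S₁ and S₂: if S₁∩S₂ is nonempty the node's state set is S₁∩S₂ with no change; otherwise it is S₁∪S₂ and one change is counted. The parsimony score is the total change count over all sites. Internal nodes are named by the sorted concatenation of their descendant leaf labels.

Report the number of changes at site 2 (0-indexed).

3

[col 0] OY: children O:{G}, Y:{T} ∪→ {G,T}; cost 1
[col 0] OPY: children OY:{G,T}, P:{G} ∩→ {G}; cost 0
[col 0] OPQY: children OPY:{G}, Q:{C} ∪→ {C,G}; cost 1
[col 0] OPQWY: children OPQY:{C,G}, W:{T} ∪→ {C,G,T}; cost 1
[col 0] COPQWY: children C:{T}, OPQWY:{C,G,T} ∩→ {T}; cost 0
[col 1] OY: children O:{T}, Y:{G} ∪→ {G,T}; cost 1
[col 1] OPY: children OY:{G,T}, P:{A} ∪→ {A,G,T}; cost 1
[col 1] OPQY: children OPY:{A,G,T}, Q:{T} ∩→ {T}; cost 0
[col 1] OPQWY: children OPQY:{T}, W:{G} ∪→ {G,T}; cost 1
[col 1] COPQWY: children C:{G}, OPQWY:{G,T} ∩→ {G}; cost 0
[col 2] OY: children O:{A}, Y:{G} ∪→ {A,G}; cost 1
[col 2] OPY: children OY:{A,G}, P:{G} ∩→ {G}; cost 0
[col 2] OPQY: children OPY:{G}, Q:{C} ∪→ {C,G}; cost 1
[col 2] OPQWY: children OPQY:{C,G}, W:{T} ∪→ {C,G,T}; cost 1
[col 2] COPQWY: children C:{G}, OPQWY:{C,G,T} ∩→ {G}; cost 0
[col 3] OY: children O:{T}, Y:{C} ∪→ {C,T}; cost 1
[col 3] OPY: children OY:{C,T}, P:{A} ∪→ {A,C,T}; cost 1
[col 3] OPQY: children OPY:{A,C,T}, Q:{T} ∩→ {T}; cost 0
[col 3] OPQWY: children OPQY:{T}, W:{C} ∪→ {C,T}; cost 1
[col 3] COPQWY: children C:{G}, OPQWY:{C,T} ∪→ {C,G,T}; cost 1
[col 4] OY: children O:{G}, Y:{C} ∪→ {C,G}; cost 1
[col 4] OPY: children OY:{C,G}, P:{A} ∪→ {A,C,G}; cost 1
[col 4] OPQY: children OPY:{A,C,G}, Q:{T} ∪→ {A,C,G,T}; cost 1
[col 4] OPQWY: children OPQY:{A,C,G,T}, W:{C} ∩→ {C}; cost 0
[col 4] COPQWY: children C:{T}, OPQWY:{C} ∪→ {C,T}; cost 1
per-site changes: [3, 3, 3, 4, 4]; total = 17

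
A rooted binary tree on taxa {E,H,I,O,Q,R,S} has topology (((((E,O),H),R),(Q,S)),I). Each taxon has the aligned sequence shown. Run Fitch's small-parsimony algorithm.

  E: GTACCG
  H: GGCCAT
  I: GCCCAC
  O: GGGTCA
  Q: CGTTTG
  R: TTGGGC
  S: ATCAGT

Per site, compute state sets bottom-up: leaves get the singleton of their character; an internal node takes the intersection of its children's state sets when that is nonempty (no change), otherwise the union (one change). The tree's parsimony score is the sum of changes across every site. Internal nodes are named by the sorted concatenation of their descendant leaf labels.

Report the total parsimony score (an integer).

[col 0] EO: children E:{G}, O:{G} ∩→ {G}; cost 0
[col 0] EHO: children EO:{G}, H:{G} ∩→ {G}; cost 0
[col 0] EHOR: children EHO:{G}, R:{T} ∪→ {G,T}; cost 1
[col 0] QS: children Q:{C}, S:{A} ∪→ {A,C}; cost 1
[col 0] EHOQRS: children EHOR:{G,T}, QS:{A,C} ∪→ {A,C,G,T}; cost 1
[col 0] EHIOQRS: children EHOQRS:{A,C,G,T}, I:{G} ∩→ {G}; cost 0
[col 1] EO: children E:{T}, O:{G} ∪→ {G,T}; cost 1
[col 1] EHO: children EO:{G,T}, H:{G} ∩→ {G}; cost 0
[col 1] EHOR: children EHO:{G}, R:{T} ∪→ {G,T}; cost 1
[col 1] QS: children Q:{G}, S:{T} ∪→ {G,T}; cost 1
[col 1] EHOQRS: children EHOR:{G,T}, QS:{G,T} ∩→ {G,T}; cost 0
[col 1] EHIOQRS: children EHOQRS:{G,T}, I:{C} ∪→ {C,G,T}; cost 1
[col 2] EO: children E:{A}, O:{G} ∪→ {A,G}; cost 1
[col 2] EHO: children EO:{A,G}, H:{C} ∪→ {A,C,G}; cost 1
[col 2] EHOR: children EHO:{A,C,G}, R:{G} ∩→ {G}; cost 0
[col 2] QS: children Q:{T}, S:{C} ∪→ {C,T}; cost 1
[col 2] EHOQRS: children EHOR:{G}, QS:{C,T} ∪→ {C,G,T}; cost 1
[col 2] EHIOQRS: children EHOQRS:{C,G,T}, I:{C} ∩→ {C}; cost 0
[col 3] EO: children E:{C}, O:{T} ∪→ {C,T}; cost 1
[col 3] EHO: children EO:{C,T}, H:{C} ∩→ {C}; cost 0
[col 3] EHOR: children EHO:{C}, R:{G} ∪→ {C,G}; cost 1
[col 3] QS: children Q:{T}, S:{A} ∪→ {A,T}; cost 1
[col 3] EHOQRS: children EHOR:{C,G}, QS:{A,T} ∪→ {A,C,G,T}; cost 1
[col 3] EHIOQRS: children EHOQRS:{A,C,G,T}, I:{C} ∩→ {C}; cost 0
[col 4] EO: children E:{C}, O:{C} ∩→ {C}; cost 0
[col 4] EHO: children EO:{C}, H:{A} ∪→ {A,C}; cost 1
[col 4] EHOR: children EHO:{A,C}, R:{G} ∪→ {A,C,G}; cost 1
[col 4] QS: children Q:{T}, S:{G} ∪→ {G,T}; cost 1
[col 4] EHOQRS: children EHOR:{A,C,G}, QS:{G,T} ∩→ {G}; cost 0
[col 4] EHIOQRS: children EHOQRS:{G}, I:{A} ∪→ {A,G}; cost 1
[col 5] EO: children E:{G}, O:{A} ∪→ {A,G}; cost 1
[col 5] EHO: children EO:{A,G}, H:{T} ∪→ {A,G,T}; cost 1
[col 5] EHOR: children EHO:{A,G,T}, R:{C} ∪→ {A,C,G,T}; cost 1
[col 5] QS: children Q:{G}, S:{T} ∪→ {G,T}; cost 1
[col 5] EHOQRS: children EHOR:{A,C,G,T}, QS:{G,T} ∩→ {G,T}; cost 0
[col 5] EHIOQRS: children EHOQRS:{G,T}, I:{C} ∪→ {C,G,T}; cost 1
per-site changes: [3, 4, 4, 4, 4, 5]; total = 24

24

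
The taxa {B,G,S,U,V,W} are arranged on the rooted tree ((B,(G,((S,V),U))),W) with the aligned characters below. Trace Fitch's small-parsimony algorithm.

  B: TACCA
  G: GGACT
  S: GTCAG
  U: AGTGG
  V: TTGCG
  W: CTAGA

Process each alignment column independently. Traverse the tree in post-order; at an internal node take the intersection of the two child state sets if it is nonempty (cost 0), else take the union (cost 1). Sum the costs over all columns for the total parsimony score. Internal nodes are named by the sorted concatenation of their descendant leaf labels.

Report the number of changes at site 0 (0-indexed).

[col 0] SV: children S:{G}, V:{T} ∪→ {G,T}; cost 1
[col 0] SUV: children SV:{G,T}, U:{A} ∪→ {A,G,T}; cost 1
[col 0] GSUV: children G:{G}, SUV:{A,G,T} ∩→ {G}; cost 0
[col 0] BGSUV: children B:{T}, GSUV:{G} ∪→ {G,T}; cost 1
[col 0] BGSUVW: children BGSUV:{G,T}, W:{C} ∪→ {C,G,T}; cost 1
[col 1] SV: children S:{T}, V:{T} ∩→ {T}; cost 0
[col 1] SUV: children SV:{T}, U:{G} ∪→ {G,T}; cost 1
[col 1] GSUV: children G:{G}, SUV:{G,T} ∩→ {G}; cost 0
[col 1] BGSUV: children B:{A}, GSUV:{G} ∪→ {A,G}; cost 1
[col 1] BGSUVW: children BGSUV:{A,G}, W:{T} ∪→ {A,G,T}; cost 1
[col 2] SV: children S:{C}, V:{G} ∪→ {C,G}; cost 1
[col 2] SUV: children SV:{C,G}, U:{T} ∪→ {C,G,T}; cost 1
[col 2] GSUV: children G:{A}, SUV:{C,G,T} ∪→ {A,C,G,T}; cost 1
[col 2] BGSUV: children B:{C}, GSUV:{A,C,G,T} ∩→ {C}; cost 0
[col 2] BGSUVW: children BGSUV:{C}, W:{A} ∪→ {A,C}; cost 1
[col 3] SV: children S:{A}, V:{C} ∪→ {A,C}; cost 1
[col 3] SUV: children SV:{A,C}, U:{G} ∪→ {A,C,G}; cost 1
[col 3] GSUV: children G:{C}, SUV:{A,C,G} ∩→ {C}; cost 0
[col 3] BGSUV: children B:{C}, GSUV:{C} ∩→ {C}; cost 0
[col 3] BGSUVW: children BGSUV:{C}, W:{G} ∪→ {C,G}; cost 1
[col 4] SV: children S:{G}, V:{G} ∩→ {G}; cost 0
[col 4] SUV: children SV:{G}, U:{G} ∩→ {G}; cost 0
[col 4] GSUV: children G:{T}, SUV:{G} ∪→ {G,T}; cost 1
[col 4] BGSUV: children B:{A}, GSUV:{G,T} ∪→ {A,G,T}; cost 1
[col 4] BGSUVW: children BGSUV:{A,G,T}, W:{A} ∩→ {A}; cost 0
per-site changes: [4, 3, 4, 3, 2]; total = 16

4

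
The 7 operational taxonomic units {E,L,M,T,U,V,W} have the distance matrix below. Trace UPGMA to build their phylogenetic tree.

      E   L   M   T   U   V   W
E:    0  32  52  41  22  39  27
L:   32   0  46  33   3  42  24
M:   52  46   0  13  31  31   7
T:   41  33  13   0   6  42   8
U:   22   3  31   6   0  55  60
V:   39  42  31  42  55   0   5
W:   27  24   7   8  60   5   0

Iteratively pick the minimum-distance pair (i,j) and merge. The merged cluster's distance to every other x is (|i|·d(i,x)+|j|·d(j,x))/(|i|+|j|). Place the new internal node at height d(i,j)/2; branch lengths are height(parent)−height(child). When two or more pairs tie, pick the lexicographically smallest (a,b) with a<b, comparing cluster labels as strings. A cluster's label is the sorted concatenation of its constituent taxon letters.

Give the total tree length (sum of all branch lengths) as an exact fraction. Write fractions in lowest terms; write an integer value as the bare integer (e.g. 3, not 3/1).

73

1. join L+U (d=3) ⇒ LU; edges |L|=3/2, |U|=3/2
  updated: d(E,LU)=27, d(LU,M)=77/2, d(LU,T)=39/2, d(LU,V)=97/2, d(LU,W)=42
2. join V+W (d=5) ⇒ VW; edges |V|=5/2, |W|=5/2
  updated: d(E,VW)=33, d(LU,VW)=181/4, d(M,VW)=19, d(T,VW)=25
3. join M+T (d=13) ⇒ MT; edges |M|=13/2, |T|=13/2
  updated: d(E,MT)=93/2, d(LU,MT)=29, d(MT,VW)=22
4. join MT+VW (d=22) ⇒ MTVW; edges |MT|=9/2, |VW|=17/2
  updated: d(E,MTVW)=159/4, d(LU,MTVW)=297/8
5. join E+LU (d=27) ⇒ ELU; edges |E|=27/2, |LU|=12
  updated: d(ELU,MTVW)=38
6. join ELU+MTVW (d=38) ⇒ ELMTUVW; edges |ELU|=11/2, |MTVW|=8
final tree: ((E:27/2,(L:3/2,U:3/2):12):11/2,((M:13/2,T:13/2):9/2,(V:5/2,W:5/2):17/2):8)
total length: 73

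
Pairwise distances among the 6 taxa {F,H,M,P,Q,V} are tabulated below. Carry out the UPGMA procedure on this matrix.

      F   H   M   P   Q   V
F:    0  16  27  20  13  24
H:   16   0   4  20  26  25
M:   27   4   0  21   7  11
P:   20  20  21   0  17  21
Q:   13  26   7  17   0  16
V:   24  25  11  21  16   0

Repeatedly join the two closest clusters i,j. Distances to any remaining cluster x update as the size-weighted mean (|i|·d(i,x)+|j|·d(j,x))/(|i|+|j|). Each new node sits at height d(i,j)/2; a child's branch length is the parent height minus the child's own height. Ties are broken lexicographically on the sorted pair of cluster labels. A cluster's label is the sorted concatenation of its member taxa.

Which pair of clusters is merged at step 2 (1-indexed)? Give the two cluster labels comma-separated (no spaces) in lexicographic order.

F,Q

step 1: merge (H,M) at d=4; branch lengths H→2, M→2; new cluster HM
  updated: d(F,HM)=43/2, d(HM,P)=41/2, d(HM,Q)=33/2, d(HM,V)=18
step 2: merge (F,Q) at d=13; branch lengths F→13/2, Q→13/2; new cluster FQ
  updated: d(FQ,HM)=19, d(FQ,P)=37/2, d(FQ,V)=20
step 3: merge (HM,V) at d=18; branch lengths HM→7, V→9; new cluster HMV
  updated: d(FQ,HMV)=58/3, d(HMV,P)=62/3
step 4: merge (FQ,P) at d=37/2; branch lengths FQ→11/4, P→37/4; new cluster FPQ
  updated: d(FPQ,HMV)=178/9
step 5: merge (FPQ,HMV) at d=178/9; branch lengths FPQ→23/36, HMV→8/9; new cluster FHMPQV
final tree: (((F:13/2,Q:13/2):11/4,P:37/4):23/36,((H:2,M:2):7,V:9):8/9)
total length: 1675/36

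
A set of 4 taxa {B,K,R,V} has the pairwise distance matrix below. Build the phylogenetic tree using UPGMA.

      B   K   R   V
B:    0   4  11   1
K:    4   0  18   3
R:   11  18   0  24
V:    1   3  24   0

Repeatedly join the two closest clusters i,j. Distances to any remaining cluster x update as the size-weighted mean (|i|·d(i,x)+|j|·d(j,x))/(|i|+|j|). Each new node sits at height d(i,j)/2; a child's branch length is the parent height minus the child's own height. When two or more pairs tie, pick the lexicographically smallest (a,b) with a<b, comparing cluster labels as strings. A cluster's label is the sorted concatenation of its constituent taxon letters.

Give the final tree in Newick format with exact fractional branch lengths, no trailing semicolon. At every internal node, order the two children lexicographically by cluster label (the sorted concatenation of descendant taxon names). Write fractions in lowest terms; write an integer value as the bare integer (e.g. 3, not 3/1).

step 1: merge (B,V) at d=1; branch lengths B→1/2, V→1/2; new cluster BV
  updated: d(BV,K)=7/2, d(BV,R)=35/2
step 2: merge (BV,K) at d=7/2; branch lengths BV→5/4, K→7/4; new cluster BKV
  updated: d(BKV,R)=53/3
step 3: merge (BKV,R) at d=53/3; branch lengths BKV→85/12, R→53/6; new cluster BKRV
final tree: (((B:1/2,V:1/2):5/4,K:7/4):85/12,R:53/6)
total length: 239/12

(((B:1/2,V:1/2):5/4,K:7/4):85/12,R:53/6)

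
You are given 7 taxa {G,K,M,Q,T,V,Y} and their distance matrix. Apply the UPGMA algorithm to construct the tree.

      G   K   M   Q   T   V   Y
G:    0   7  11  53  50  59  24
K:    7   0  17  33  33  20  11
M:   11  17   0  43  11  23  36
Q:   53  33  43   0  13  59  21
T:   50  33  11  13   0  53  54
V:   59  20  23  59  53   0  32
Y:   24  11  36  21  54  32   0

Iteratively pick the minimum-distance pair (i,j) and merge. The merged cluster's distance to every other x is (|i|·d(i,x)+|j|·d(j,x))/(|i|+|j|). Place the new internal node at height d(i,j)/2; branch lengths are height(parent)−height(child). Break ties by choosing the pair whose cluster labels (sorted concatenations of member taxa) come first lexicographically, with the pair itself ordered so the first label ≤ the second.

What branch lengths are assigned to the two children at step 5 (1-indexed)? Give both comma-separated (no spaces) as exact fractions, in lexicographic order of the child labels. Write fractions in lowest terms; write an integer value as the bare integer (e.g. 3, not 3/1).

301/36,28/9

1. join G+K (d=7) ⇒ GK; edges |G|=7/2, |K|=7/2
  updated: d(GK,M)=14, d(GK,Q)=43, d(GK,T)=83/2, d(GK,V)=79/2, d(GK,Y)=35/2
2. join M+T (d=11) ⇒ MT; edges |M|=11/2, |T|=11/2
  updated: d(GK,MT)=111/4, d(MT,Q)=28, d(MT,V)=38, d(MT,Y)=45
3. join GK+Y (d=35/2) ⇒ GKY; edges |GK|=21/4, |Y|=35/4
  updated: d(GKY,MT)=67/2, d(GKY,Q)=107/3, d(GKY,V)=37
4. join MT+Q (d=28) ⇒ MQT; edges |MT|=17/2, |Q|=14
  updated: d(GKY,MQT)=308/9, d(MQT,V)=45
5. join GKY+MQT (d=308/9) ⇒ GKMQTY; edges |GKY|=301/36, |MQT|=28/9
  updated: d(GKMQTY,V)=41
6. join GKMQTY+V (d=41) ⇒ GKMQTVY; edges |GKMQTY|=61/18, |V|=41/2
final tree: ((((G:7/2,K:7/2):21/4,Y:35/4):301/36,((M:11/2,T:11/2):17/2,Q:14):28/9):61/18,V:41/2)
total length: 3235/36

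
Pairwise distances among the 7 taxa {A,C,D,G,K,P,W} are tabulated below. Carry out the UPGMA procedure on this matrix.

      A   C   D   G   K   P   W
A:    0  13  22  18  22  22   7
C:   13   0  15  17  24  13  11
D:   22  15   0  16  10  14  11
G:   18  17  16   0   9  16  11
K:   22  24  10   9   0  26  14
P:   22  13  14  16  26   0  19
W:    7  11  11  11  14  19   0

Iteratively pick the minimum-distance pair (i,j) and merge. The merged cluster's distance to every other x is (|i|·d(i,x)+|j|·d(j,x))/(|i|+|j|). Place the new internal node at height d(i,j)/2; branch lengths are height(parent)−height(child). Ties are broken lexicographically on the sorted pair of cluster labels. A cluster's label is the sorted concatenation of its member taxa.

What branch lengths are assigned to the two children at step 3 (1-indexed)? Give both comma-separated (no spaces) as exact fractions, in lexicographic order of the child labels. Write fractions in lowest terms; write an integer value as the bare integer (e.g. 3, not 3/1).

1. join A+W (d=7) ⇒ AW; edges |A|=7/2, |W|=7/2
  updated: d(AW,C)=12, d(AW,D)=33/2, d(AW,G)=29/2, d(AW,K)=18, d(AW,P)=41/2
2. join G+K (d=9) ⇒ GK; edges |G|=9/2, |K|=9/2
  updated: d(AW,GK)=65/4, d(C,GK)=41/2, d(D,GK)=13, d(GK,P)=21
3. join AW+C (d=12) ⇒ ACW; edges |AW|=5/2, |C|=6
  updated: d(ACW,D)=16, d(ACW,GK)=53/3, d(ACW,P)=18
4. join D+GK (d=13) ⇒ DGK; edges |D|=13/2, |GK|=2
  updated: d(ACW,DGK)=154/9, d(DGK,P)=56/3
5. join ACW+DGK (d=154/9) ⇒ ACDGKW; edges |ACW|=23/9, |DGK|=37/18
  updated: d(ACDGKW,P)=55/3
6. join ACDGKW+P (d=55/3) ⇒ ACDGKPW; edges |ACDGKW|=11/18, |P|=55/6
final tree: ((((A:7/2,W:7/2):5/2,C:6):23/9,(D:13/2,(G:9/2,K:9/2):2):37/18):11/18,P:55/6)
total length: 853/18

5/2,6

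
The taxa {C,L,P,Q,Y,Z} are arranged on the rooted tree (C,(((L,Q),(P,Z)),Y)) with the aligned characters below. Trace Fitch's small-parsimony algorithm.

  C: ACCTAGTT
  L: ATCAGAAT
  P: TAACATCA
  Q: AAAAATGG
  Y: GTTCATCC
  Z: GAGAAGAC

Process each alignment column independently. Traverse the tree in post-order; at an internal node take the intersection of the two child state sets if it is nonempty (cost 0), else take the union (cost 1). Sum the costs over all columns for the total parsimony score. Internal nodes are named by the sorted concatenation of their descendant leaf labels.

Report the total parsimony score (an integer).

site 0, node LQ: L={A} ∩ Q={A} → {A} (+0)
site 0, node PZ: P={T} ∪ Z={G} → {G,T} (+1)
site 0, node LPQZ: LQ={A} ∪ PZ={G,T} → {A,G,T} (+1)
site 0, node LPQYZ: LPQZ={A,G,T} ∩ Y={G} → {G} (+0)
site 0, node CLPQYZ: C={A} ∪ LPQYZ={G} → {A,G} (+1)
site 1, node LQ: L={T} ∪ Q={A} → {A,T} (+1)
site 1, node PZ: P={A} ∩ Z={A} → {A} (+0)
site 1, node LPQZ: LQ={A,T} ∩ PZ={A} → {A} (+0)
site 1, node LPQYZ: LPQZ={A} ∪ Y={T} → {A,T} (+1)
site 1, node CLPQYZ: C={C} ∪ LPQYZ={A,T} → {A,C,T} (+1)
site 2, node LQ: L={C} ∪ Q={A} → {A,C} (+1)
site 2, node PZ: P={A} ∪ Z={G} → {A,G} (+1)
site 2, node LPQZ: LQ={A,C} ∩ PZ={A,G} → {A} (+0)
site 2, node LPQYZ: LPQZ={A} ∪ Y={T} → {A,T} (+1)
site 2, node CLPQYZ: C={C} ∪ LPQYZ={A,T} → {A,C,T} (+1)
site 3, node LQ: L={A} ∩ Q={A} → {A} (+0)
site 3, node PZ: P={C} ∪ Z={A} → {A,C} (+1)
site 3, node LPQZ: LQ={A} ∩ PZ={A,C} → {A} (+0)
site 3, node LPQYZ: LPQZ={A} ∪ Y={C} → {A,C} (+1)
site 3, node CLPQYZ: C={T} ∪ LPQYZ={A,C} → {A,C,T} (+1)
site 4, node LQ: L={G} ∪ Q={A} → {A,G} (+1)
site 4, node PZ: P={A} ∩ Z={A} → {A} (+0)
site 4, node LPQZ: LQ={A,G} ∩ PZ={A} → {A} (+0)
site 4, node LPQYZ: LPQZ={A} ∩ Y={A} → {A} (+0)
site 4, node CLPQYZ: C={A} ∩ LPQYZ={A} → {A} (+0)
site 5, node LQ: L={A} ∪ Q={T} → {A,T} (+1)
site 5, node PZ: P={T} ∪ Z={G} → {G,T} (+1)
site 5, node LPQZ: LQ={A,T} ∩ PZ={G,T} → {T} (+0)
site 5, node LPQYZ: LPQZ={T} ∩ Y={T} → {T} (+0)
site 5, node CLPQYZ: C={G} ∪ LPQYZ={T} → {G,T} (+1)
site 6, node LQ: L={A} ∪ Q={G} → {A,G} (+1)
site 6, node PZ: P={C} ∪ Z={A} → {A,C} (+1)
site 6, node LPQZ: LQ={A,G} ∩ PZ={A,C} → {A} (+0)
site 6, node LPQYZ: LPQZ={A} ∪ Y={C} → {A,C} (+1)
site 6, node CLPQYZ: C={T} ∪ LPQYZ={A,C} → {A,C,T} (+1)
site 7, node LQ: L={T} ∪ Q={G} → {G,T} (+1)
site 7, node PZ: P={A} ∪ Z={C} → {A,C} (+1)
site 7, node LPQZ: LQ={G,T} ∪ PZ={A,C} → {A,C,G,T} (+1)
site 7, node LPQYZ: LPQZ={A,C,G,T} ∩ Y={C} → {C} (+0)
site 7, node CLPQYZ: C={T} ∪ LPQYZ={C} → {C,T} (+1)
per-site changes: [3, 3, 4, 3, 1, 3, 4, 4]; total = 25

25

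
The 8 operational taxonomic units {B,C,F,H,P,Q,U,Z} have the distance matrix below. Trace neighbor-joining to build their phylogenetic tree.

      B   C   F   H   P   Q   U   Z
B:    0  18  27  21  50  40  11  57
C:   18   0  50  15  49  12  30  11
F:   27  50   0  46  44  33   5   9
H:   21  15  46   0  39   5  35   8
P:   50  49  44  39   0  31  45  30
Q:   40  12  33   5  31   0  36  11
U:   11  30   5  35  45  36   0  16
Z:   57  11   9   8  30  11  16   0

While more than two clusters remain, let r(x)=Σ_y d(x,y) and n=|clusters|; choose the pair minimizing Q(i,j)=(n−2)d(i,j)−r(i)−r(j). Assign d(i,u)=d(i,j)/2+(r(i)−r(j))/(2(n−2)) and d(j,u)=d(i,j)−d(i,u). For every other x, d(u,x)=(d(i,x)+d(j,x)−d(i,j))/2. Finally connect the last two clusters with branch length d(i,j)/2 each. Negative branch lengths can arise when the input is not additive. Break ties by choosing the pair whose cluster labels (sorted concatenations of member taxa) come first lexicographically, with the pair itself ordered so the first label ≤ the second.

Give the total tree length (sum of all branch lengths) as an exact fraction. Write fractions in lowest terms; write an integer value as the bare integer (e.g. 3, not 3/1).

step 1: merge (F,U) at d=5, Q=-362; branch lengths F→11/2, U→-1/2; new cluster FU
  updated: d(B,FU)=33/2, d(C,FU)=75/2, d(FU,H)=38, d(FU,P)=42, d(FU,Q)=32, d(FU,Z)=10
step 2: merge (B,FU) at d=33/2, Q=-296; branch lengths B→109/10, FU→28/5; new cluster BFU
  updated: d(BFU,C)=39/2, d(BFU,H)=85/4, d(BFU,P)=151/4, d(BFU,Q)=111/4, d(BFU,Z)=101/4
step 3: merge (BFU,P) at d=151/4, Q=-669/4; branch lengths BFU→383/32, P→825/32; new cluster BFPU
  updated: d(BFPU,C)=123/8, d(BFPU,H)=45/4, d(BFPU,Q)=21/2, d(BFPU,Z)=35/4
step 4: merge (H,Q) at d=5, Q=-251/4; branch lengths H→21/8, Q→19/8; new cluster HQ
  updated: d(BFPU,HQ)=67/8, d(C,HQ)=11, d(HQ,Z)=7
step 5: merge (BFPU,HQ) at d=67/8, Q=-337/8; branch lengths BFPU→183/32, HQ→85/32; new cluster BFHPQU
  updated: d(BFHPQU,C)=9, d(BFHPQU,Z)=59/16
step 6: merge (BFHPQU,C) at d=9, Q=-379/16; branch lengths BFHPQU→27/32, C→261/32; new cluster BCFHPQU
  updated: d(BCFHPQU,Z)=91/32
step 7: merge (BCFHPQU,Z) at d=91/32; branch lengths BCFHPQU→91/64, Z→91/64; new cluster BCFHPQUZ
final tree: (((((B:109/10,(F:11/2,U:-1/2):28/5):383/32,P:825/32):183/32,(H:21/8,Q:19/8):85/32):27/32,C:261/32):91/64,Z:91/64)
total length: 2703/32

2703/32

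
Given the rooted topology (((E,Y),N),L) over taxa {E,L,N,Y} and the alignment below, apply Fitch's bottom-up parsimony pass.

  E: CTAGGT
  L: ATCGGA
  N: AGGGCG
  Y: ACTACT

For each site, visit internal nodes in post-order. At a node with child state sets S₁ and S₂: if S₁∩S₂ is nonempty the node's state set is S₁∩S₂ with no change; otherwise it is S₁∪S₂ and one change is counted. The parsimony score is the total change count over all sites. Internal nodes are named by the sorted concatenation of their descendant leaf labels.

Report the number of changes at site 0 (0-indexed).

[col 0] EY: children E:{C}, Y:{A} ∪→ {A,C}; cost 1
[col 0] ENY: children EY:{A,C}, N:{A} ∩→ {A}; cost 0
[col 0] ELNY: children ENY:{A}, L:{A} ∩→ {A}; cost 0
[col 1] EY: children E:{T}, Y:{C} ∪→ {C,T}; cost 1
[col 1] ENY: children EY:{C,T}, N:{G} ∪→ {C,G,T}; cost 1
[col 1] ELNY: children ENY:{C,G,T}, L:{T} ∩→ {T}; cost 0
[col 2] EY: children E:{A}, Y:{T} ∪→ {A,T}; cost 1
[col 2] ENY: children EY:{A,T}, N:{G} ∪→ {A,G,T}; cost 1
[col 2] ELNY: children ENY:{A,G,T}, L:{C} ∪→ {A,C,G,T}; cost 1
[col 3] EY: children E:{G}, Y:{A} ∪→ {A,G}; cost 1
[col 3] ENY: children EY:{A,G}, N:{G} ∩→ {G}; cost 0
[col 3] ELNY: children ENY:{G}, L:{G} ∩→ {G}; cost 0
[col 4] EY: children E:{G}, Y:{C} ∪→ {C,G}; cost 1
[col 4] ENY: children EY:{C,G}, N:{C} ∩→ {C}; cost 0
[col 4] ELNY: children ENY:{C}, L:{G} ∪→ {C,G}; cost 1
[col 5] EY: children E:{T}, Y:{T} ∩→ {T}; cost 0
[col 5] ENY: children EY:{T}, N:{G} ∪→ {G,T}; cost 1
[col 5] ELNY: children ENY:{G,T}, L:{A} ∪→ {A,G,T}; cost 1
per-site changes: [1, 2, 3, 1, 2, 2]; total = 11

1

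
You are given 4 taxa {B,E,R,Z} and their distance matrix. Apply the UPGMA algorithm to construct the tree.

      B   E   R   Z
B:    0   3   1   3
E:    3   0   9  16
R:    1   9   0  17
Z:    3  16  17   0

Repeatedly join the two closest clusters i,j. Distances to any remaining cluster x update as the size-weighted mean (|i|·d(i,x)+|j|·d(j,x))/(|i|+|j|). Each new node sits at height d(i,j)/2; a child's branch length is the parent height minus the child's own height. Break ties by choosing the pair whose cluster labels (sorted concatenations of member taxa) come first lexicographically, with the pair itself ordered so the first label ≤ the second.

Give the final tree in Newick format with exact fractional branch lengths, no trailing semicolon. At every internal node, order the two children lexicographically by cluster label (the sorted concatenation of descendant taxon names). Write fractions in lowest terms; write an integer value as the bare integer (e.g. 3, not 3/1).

(((B:1/2,R:1/2):5/2,E:3):3,Z:6)

iteration 1: select B,R (d=1); attach at lengths (1/2, 1/2); label the merged cluster BR
  updated: d(BR,E)=6, d(BR,Z)=10
iteration 2: select BR,E (d=6); attach at lengths (5/2, 3); label the merged cluster BER
  updated: d(BER,Z)=12
iteration 3: select BER,Z (d=12); attach at lengths (3, 6); label the merged cluster BERZ
final tree: (((B:1/2,R:1/2):5/2,E:3):3,Z:6)
total length: 31/2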